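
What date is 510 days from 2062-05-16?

October 8, 2063

Counting forward 510 days from May 16, 2062.
May has 31 days, so 31 − 16 = 15 days remain after May 16, 2062; 510 − 15 = 495 left.
June 2062 has 30 days: 495 − 30 = 465 left.
July 2062 has 31 days: 465 − 31 = 434 left.
August 2062 has 31 days: 434 − 31 = 403 left.
September 2062 has 30 days: 403 − 30 = 373 left.
October 2062 has 31 days: 373 − 31 = 342 left.
November 2062 has 30 days: 342 − 30 = 312 left.
December 2062 has 31 days: 312 − 31 = 281 left.
January 2063 has 31 days: 281 − 31 = 250 left.
February 2063 has 28 days (2063 is not a leap year): 250 − 28 = 222 left.
March 2063 has 31 days: 222 − 31 = 191 left.
April 2063 has 30 days: 191 − 30 = 161 left.
May 2063 has 31 days: 161 − 31 = 130 left.
June 2063 has 30 days: 130 − 30 = 100 left.
July 2063 has 31 days: 100 − 31 = 69 left.
August 2063 has 31 days: 69 − 31 = 38 left.
September 2063 has 30 days: 38 − 30 = 8 left.
8 days into October 2063 → October 8, 2063.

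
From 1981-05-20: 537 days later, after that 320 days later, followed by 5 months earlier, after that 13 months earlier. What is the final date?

Advancing 537 days from May 20, 1981:
May has 31 days, so 31 − 20 = 11 days remain after May 20, 1981; 537 − 11 = 526 left.
June 1981 has 30 days: 526 − 30 = 496 left.
July 1981 has 31 days: 496 − 31 = 465 left.
August 1981 has 31 days: 465 − 31 = 434 left.
September 1981 has 30 days: 434 − 30 = 404 left.
October 1981 has 31 days: 404 − 31 = 373 left.
November 1981 has 30 days: 373 − 30 = 343 left.
December 1981 has 31 days: 343 − 31 = 312 left.
January 1982 has 31 days: 312 − 31 = 281 left.
February 1982 has 28 days (1982 is not a leap year): 281 − 28 = 253 left.
March 1982 has 31 days: 253 − 31 = 222 left.
April 1982 has 30 days: 222 − 30 = 192 left.
May 1982 has 31 days: 192 − 31 = 161 left.
June 1982 has 30 days: 161 − 30 = 131 left.
July 1982 has 31 days: 131 − 31 = 100 left.
August 1982 has 31 days: 100 − 31 = 69 left.
September 1982 has 30 days: 69 − 30 = 39 left.
October 1982 has 31 days: 39 − 31 = 8 left.
8 days into November 1982 → November 8, 1982.
Advancing 320 days from November 8, 1982:
November has 30 days, so 30 − 8 = 22 days remain after November 8, 1982; 320 − 22 = 298 left.
December 1982 has 31 days: 298 − 31 = 267 left.
January 1983 has 31 days: 267 − 31 = 236 left.
February 1983 has 28 days (1983 is not a leap year): 236 − 28 = 208 left.
March 1983 has 31 days: 208 − 31 = 177 left.
April 1983 has 30 days: 177 − 30 = 147 left.
May 1983 has 31 days: 147 − 31 = 116 left.
June 1983 has 30 days: 116 − 30 = 86 left.
July 1983 has 31 days: 86 − 31 = 55 left.
August 1983 has 31 days: 55 − 31 = 24 left.
24 days into September 1983 → September 24, 1983.
Subtracting 5 months from September 24, 1983:
month 9 − 5 = 4 → April 1983.
Day 24 is valid in April, giving April 24, 1983.
Going back 13 months from April 24, 1983:
month 4 − 13 = -9, which is month 3 of year 1982 → March 1982.
Day 24 is valid in March, giving March 24, 1982.

March 24, 1982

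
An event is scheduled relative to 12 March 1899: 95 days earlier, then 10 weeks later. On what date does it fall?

February 15, 1899

Subtracting 95 days from March 12, 1899:
Going back 12 days from March 12, 1899 reaches the end of the previous month; 95 − 12 = 83 left.
February 1899 has 28 days (1899 is not a leap year): 83 − 28 = 55 left.
January 1899 has 31 days: 55 − 31 = 24 left.
December 1898 has 31 days; 31 − 24 = 7 → December 7, 1898.
Counting forward 10 weeks (= 70 days) from December 7, 1898:
December has 31 days, so 31 − 7 = 24 days remain after December 7, 1898; 70 − 24 = 46 left.
January 1899 has 31 days: 46 − 31 = 15 left.
15 days into February 1899 → February 15, 1899.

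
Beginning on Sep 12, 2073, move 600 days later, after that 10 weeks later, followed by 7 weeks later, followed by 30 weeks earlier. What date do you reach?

February 3, 2075

Advancing 600 days from September 12, 2073:
September has 30 days, so 30 − 12 = 18 days remain after September 12, 2073; 600 − 18 = 582 left.
October 2073 has 31 days: 582 − 31 = 551 left.
November 2073 has 30 days: 551 − 30 = 521 left.
December 2073 has 31 days: 521 − 31 = 490 left.
January 2074 has 31 days: 490 − 31 = 459 left.
February 2074 has 28 days (2074 is not a leap year): 459 − 28 = 431 left.
March 2074 has 31 days: 431 − 31 = 400 left.
April 2074 has 30 days: 400 − 30 = 370 left.
May 2074 has 31 days: 370 − 31 = 339 left.
June 2074 has 30 days: 339 − 30 = 309 left.
July 2074 has 31 days: 309 − 31 = 278 left.
August 2074 has 31 days: 278 − 31 = 247 left.
September 2074 has 30 days: 247 − 30 = 217 left.
October 2074 has 31 days: 217 − 31 = 186 left.
November 2074 has 30 days: 186 − 30 = 156 left.
December 2074 has 31 days: 156 − 31 = 125 left.
January 2075 has 31 days: 125 − 31 = 94 left.
February 2075 has 28 days (2075 is not a leap year): 94 − 28 = 66 left.
March 2075 has 31 days: 66 − 31 = 35 left.
April 2075 has 30 days: 35 − 30 = 5 left.
5 days into May 2075 → May 5, 2075.
Adding 10 weeks (= 70 days) from May 5, 2075:
May has 31 days, so 31 − 5 = 26 days remain after May 5, 2075; 70 − 26 = 44 left.
June 2075 has 30 days: 44 − 30 = 14 left.
14 days into July 2075 → July 14, 2075.
Counting forward 7 weeks (= 49 days) from July 14, 2075:
July has 31 days, so 31 − 14 = 17 days remain after July 14, 2075; 49 − 17 = 32 left.
August 2075 has 31 days: 32 − 31 = 1 left.
1 day into September 2075 → September 1, 2075.
Subtracting 30 weeks (= 210 days) from September 1, 2075:
Going back 1 day from September 1, 2075 reaches the end of the previous month; 210 − 1 = 209 left.
August 2075 has 31 days: 209 − 31 = 178 left.
July 2075 has 31 days: 178 − 31 = 147 left.
June 2075 has 30 days: 147 − 30 = 117 left.
May 2075 has 31 days: 117 − 31 = 86 left.
April 2075 has 30 days: 86 − 30 = 56 left.
March 2075 has 31 days: 56 − 31 = 25 left.
February 2075 has 28 days; 28 − 25 = 3 → February 3, 2075.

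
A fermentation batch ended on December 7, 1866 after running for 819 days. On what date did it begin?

Subtracting 819 days from December 7, 1866.
Going back 7 days from December 7, 1866 reaches the end of the previous month; 819 − 7 = 812 left.
November 1866 has 30 days: 812 − 30 = 782 left.
October 1866 has 31 days: 782 − 31 = 751 left.
September 1866 has 30 days: 751 − 30 = 721 left.
August 1866 has 31 days: 721 − 31 = 690 left.
July 1866 has 31 days: 690 − 31 = 659 left.
June 1866 has 30 days: 659 − 30 = 629 left.
May 1866 has 31 days: 629 − 31 = 598 left.
April 1866 has 30 days: 598 − 30 = 568 left.
March 1866 has 31 days: 568 − 31 = 537 left.
February 1866 has 28 days (1866 is not a leap year): 537 − 28 = 509 left.
January 1866 has 31 days: 509 − 31 = 478 left.
December 1865 has 31 days: 478 − 31 = 447 left.
November 1865 has 30 days: 447 − 30 = 417 left.
October 1865 has 31 days: 417 − 31 = 386 left.
September 1865 has 30 days: 386 − 30 = 356 left.
August 1865 has 31 days: 356 − 31 = 325 left.
July 1865 has 31 days: 325 − 31 = 294 left.
June 1865 has 30 days: 294 − 30 = 264 left.
May 1865 has 31 days: 264 − 31 = 233 left.
April 1865 has 30 days: 233 − 30 = 203 left.
March 1865 has 31 days: 203 − 31 = 172 left.
February 1865 has 28 days (1865 is not a leap year): 172 − 28 = 144 left.
January 1865 has 31 days: 144 − 31 = 113 left.
December 1864 has 31 days: 113 − 31 = 82 left.
November 1864 has 30 days: 82 − 30 = 52 left.
October 1864 has 31 days: 52 − 31 = 21 left.
September 1864 has 30 days; 30 − 21 = 9 → September 9, 1864.

September 9, 1864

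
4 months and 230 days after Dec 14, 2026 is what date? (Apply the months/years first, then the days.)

Adding 4 months and 230 days from December 14, 2026: first the month/year part, then the days.
month 12 + 4 = 16, which is month 4 of year 2027 → April 2027.
Day 14 is valid in April, giving April 14, 2027.
Now add 230 days from April 14, 2027.
April has 30 days, so 30 − 14 = 16 days remain after April 14, 2027; 230 − 16 = 214 left.
May 2027 has 31 days: 214 − 31 = 183 left.
June 2027 has 30 days: 183 − 30 = 153 left.
July 2027 has 31 days: 153 − 31 = 122 left.
August 2027 has 31 days: 122 − 31 = 91 left.
September 2027 has 30 days: 91 − 30 = 61 left.
October 2027 has 31 days: 61 − 31 = 30 left.
30 days into November 2027 → November 30, 2027.

November 30, 2027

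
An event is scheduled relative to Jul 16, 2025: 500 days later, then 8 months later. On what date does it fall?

Advancing 500 days from July 16, 2025:
July has 31 days, so 31 − 16 = 15 days remain after July 16, 2025; 500 − 15 = 485 left.
August 2025 has 31 days: 485 − 31 = 454 left.
September 2025 has 30 days: 454 − 30 = 424 left.
October 2025 has 31 days: 424 − 31 = 393 left.
November 2025 has 30 days: 393 − 30 = 363 left.
December 2025 has 31 days: 363 − 31 = 332 left.
January 2026 has 31 days: 332 − 31 = 301 left.
February 2026 has 28 days (2026 is not a leap year): 301 − 28 = 273 left.
March 2026 has 31 days: 273 − 31 = 242 left.
April 2026 has 30 days: 242 − 30 = 212 left.
May 2026 has 31 days: 212 − 31 = 181 left.
June 2026 has 30 days: 181 − 30 = 151 left.
July 2026 has 31 days: 151 − 31 = 120 left.
August 2026 has 31 days: 120 − 31 = 89 left.
September 2026 has 30 days: 89 − 30 = 59 left.
October 2026 has 31 days: 59 − 31 = 28 left.
28 days into November 2026 → November 28, 2026.
Counting forward 8 months from November 28, 2026:
month 11 + 8 = 19, which is month 7 of year 2027 → July 2027.
Day 28 is valid in July, giving July 28, 2027.

July 28, 2027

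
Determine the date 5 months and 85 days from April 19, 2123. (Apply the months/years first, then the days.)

Counting forward 5 months and 85 days from April 19, 2123: first the month/year part, then the days.
month 4 + 5 = 9 → September 2123.
Day 19 is valid in September, giving September 19, 2123.
Now add 85 days from September 19, 2123.
September has 30 days, so 30 − 19 = 11 days remain after September 19, 2123; 85 − 11 = 74 left.
October 2123 has 31 days: 74 − 31 = 43 left.
November 2123 has 30 days: 43 − 30 = 13 left.
13 days into December 2123 → December 13, 2123.

December 13, 2123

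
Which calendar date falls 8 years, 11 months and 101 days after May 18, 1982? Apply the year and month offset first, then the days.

July 28, 1991

Adding 8 years, 11 months and 101 days from May 18, 1982: first the month/year part, then the days.
+8 years → 1990; month 5 + 11 = 16, which is month 4 of year 1991 → April 1991.
Day 18 is valid in April, giving April 18, 1991.
Now add 101 days from April 18, 1991.
April has 30 days, so 30 − 18 = 12 days remain after April 18, 1991; 101 − 12 = 89 left.
May 1991 has 31 days: 89 − 31 = 58 left.
June 1991 has 30 days: 58 − 30 = 28 left.
28 days into July 1991 → July 28, 1991.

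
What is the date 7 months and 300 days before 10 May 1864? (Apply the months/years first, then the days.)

December 14, 1862

Subtracting 7 months and 300 days from May 10, 1864: first the month/year part, then the days.
month 5 − 7 = -2, which is month 10 of year 1863 → October 1863.
Day 10 is valid in October, giving October 10, 1863.
Now subtract 300 days from October 10, 1863.
Going back 10 days from October 10, 1863 reaches the end of the previous month; 300 − 10 = 290 left.
September 1863 has 30 days: 290 − 30 = 260 left.
August 1863 has 31 days: 260 − 31 = 229 left.
July 1863 has 31 days: 229 − 31 = 198 left.
June 1863 has 30 days: 198 − 30 = 168 left.
May 1863 has 31 days: 168 − 31 = 137 left.
April 1863 has 30 days: 137 − 30 = 107 left.
March 1863 has 31 days: 107 − 31 = 76 left.
February 1863 has 28 days (1863 is not a leap year): 76 − 28 = 48 left.
January 1863 has 31 days: 48 − 31 = 17 left.
December 1862 has 31 days; 31 − 17 = 14 → December 14, 1862.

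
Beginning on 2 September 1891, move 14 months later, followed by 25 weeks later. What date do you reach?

Advancing 14 months from September 2, 1891:
month 9 + 14 = 23, which is month 11 of year 1892 → November 1892.
Day 2 is valid in November, giving November 2, 1892.
Adding 25 weeks (= 175 days) from November 2, 1892:
November has 30 days, so 30 − 2 = 28 days remain after November 2, 1892; 175 − 28 = 147 left.
December 1892 has 31 days: 147 − 31 = 116 left.
January 1893 has 31 days: 116 − 31 = 85 left.
February 1893 has 28 days (1893 is not a leap year): 85 − 28 = 57 left.
March 1893 has 31 days: 57 − 31 = 26 left.
26 days into April 1893 → April 26, 1893.

April 26, 1893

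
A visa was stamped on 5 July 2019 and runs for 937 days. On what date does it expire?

January 27, 2022

Advancing 937 days from July 5, 2019.
July has 31 days, so 31 − 5 = 26 days remain after July 5, 2019; 937 − 26 = 911 left.
August 2019 has 31 days: 911 − 31 = 880 left.
September 2019 has 30 days: 880 − 30 = 850 left.
October 2019 has 31 days: 850 − 31 = 819 left.
November 2019 has 30 days: 819 − 30 = 789 left.
December 2019 has 31 days: 789 − 31 = 758 left.
January 2020 has 31 days: 758 − 31 = 727 left.
February 2020 has 29 days (2020 is a leap year): 727 − 29 = 698 left.
March 2020 has 31 days: 698 − 31 = 667 left.
April 2020 has 30 days: 667 − 30 = 637 left.
May 2020 has 31 days: 637 − 31 = 606 left.
June 2020 has 30 days: 606 − 30 = 576 left.
July 2020 has 31 days: 576 − 31 = 545 left.
August 2020 has 31 days: 545 − 31 = 514 left.
September 2020 has 30 days: 514 − 30 = 484 left.
October 2020 has 31 days: 484 − 31 = 453 left.
November 2020 has 30 days: 453 − 30 = 423 left.
December 2020 has 31 days: 423 − 31 = 392 left.
January 2021 has 31 days: 392 − 31 = 361 left.
February 2021 has 28 days (2021 is not a leap year): 361 − 28 = 333 left.
March 2021 has 31 days: 333 − 31 = 302 left.
April 2021 has 30 days: 302 − 30 = 272 left.
May 2021 has 31 days: 272 − 31 = 241 left.
June 2021 has 30 days: 241 − 30 = 211 left.
July 2021 has 31 days: 211 − 31 = 180 left.
August 2021 has 31 days: 180 − 31 = 149 left.
September 2021 has 30 days: 149 − 30 = 119 left.
October 2021 has 31 days: 119 − 31 = 88 left.
November 2021 has 30 days: 88 − 30 = 58 left.
December 2021 has 31 days: 58 − 31 = 27 left.
27 days into January 2022 → January 27, 2022.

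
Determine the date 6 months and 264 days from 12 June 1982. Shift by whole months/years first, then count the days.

Counting forward 6 months and 264 days from June 12, 1982: first the month/year part, then the days.
month 6 + 6 = 12 → December 1982.
Day 12 is valid in December, giving December 12, 1982.
Now add 264 days from December 12, 1982.
December has 31 days, so 31 − 12 = 19 days remain after December 12, 1982; 264 − 19 = 245 left.
January 1983 has 31 days: 245 − 31 = 214 left.
February 1983 has 28 days (1983 is not a leap year): 214 − 28 = 186 left.
March 1983 has 31 days: 186 − 31 = 155 left.
April 1983 has 30 days: 155 − 30 = 125 left.
May 1983 has 31 days: 125 − 31 = 94 left.
June 1983 has 30 days: 94 − 30 = 64 left.
July 1983 has 31 days: 64 − 31 = 33 left.
August 1983 has 31 days: 33 − 31 = 2 left.
2 days into September 1983 → September 2, 1983.

September 2, 1983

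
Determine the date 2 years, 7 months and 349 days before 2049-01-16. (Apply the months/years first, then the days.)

July 2, 2045

Subtracting 2 years, 7 months and 349 days from January 16, 2049: first the month/year part, then the days.
-2 years → 2047; month 1 − 7 = -6, which is month 6 of year 2046 → June 2046.
Day 16 is valid in June, giving June 16, 2046.
Now subtract 349 days from June 16, 2046.
Going back 16 days from June 16, 2046 reaches the end of the previous month; 349 − 16 = 333 left.
May 2046 has 31 days: 333 − 31 = 302 left.
April 2046 has 30 days: 302 − 30 = 272 left.
March 2046 has 31 days: 272 − 31 = 241 left.
February 2046 has 28 days (2046 is not a leap year): 241 − 28 = 213 left.
January 2046 has 31 days: 213 − 31 = 182 left.
December 2045 has 31 days: 182 − 31 = 151 left.
November 2045 has 30 days: 151 − 30 = 121 left.
October 2045 has 31 days: 121 − 31 = 90 left.
September 2045 has 30 days: 90 − 30 = 60 left.
August 2045 has 31 days: 60 − 31 = 29 left.
July 2045 has 31 days; 31 − 29 = 2 → July 2, 2045.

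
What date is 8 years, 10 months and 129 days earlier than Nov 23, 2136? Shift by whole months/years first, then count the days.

Going back 8 years, 10 months and 129 days from November 23, 2136: first the month/year part, then the days.
-8 years → 2128; month 11 − 10 = 1 → January 2128.
Day 23 is valid in January, giving January 23, 2128.
Now subtract 129 days from January 23, 2128.
Going back 23 days from January 23, 2128 reaches the end of the previous month; 129 − 23 = 106 left.
December 2127 has 31 days: 106 − 31 = 75 left.
November 2127 has 30 days: 75 − 30 = 45 left.
October 2127 has 31 days: 45 − 31 = 14 left.
September 2127 has 30 days; 30 − 14 = 16 → September 16, 2127.

September 16, 2127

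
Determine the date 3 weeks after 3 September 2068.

September 24, 2068

Adding 3 weeks = 21 days from September 3, 2068.
September has 30 days; 3 + 21 = 24, still in September.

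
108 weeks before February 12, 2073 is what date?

Subtracting 108 weeks = 756 days from February 12, 2073.
Going back 12 days from February 12, 2073 reaches the end of the previous month; 756 − 12 = 744 left.
January 2073 has 31 days: 744 − 31 = 713 left.
December 2072 has 31 days: 713 − 31 = 682 left.
November 2072 has 30 days: 682 − 30 = 652 left.
October 2072 has 31 days: 652 − 31 = 621 left.
September 2072 has 30 days: 621 − 30 = 591 left.
August 2072 has 31 days: 591 − 31 = 560 left.
July 2072 has 31 days: 560 − 31 = 529 left.
June 2072 has 30 days: 529 − 30 = 499 left.
May 2072 has 31 days: 499 − 31 = 468 left.
April 2072 has 30 days: 468 − 30 = 438 left.
March 2072 has 31 days: 438 − 31 = 407 left.
February 2072 has 29 days (2072 is a leap year): 407 − 29 = 378 left.
January 2072 has 31 days: 378 − 31 = 347 left.
December 2071 has 31 days: 347 − 31 = 316 left.
November 2071 has 30 days: 316 − 30 = 286 left.
October 2071 has 31 days: 286 − 31 = 255 left.
September 2071 has 30 days: 255 − 30 = 225 left.
August 2071 has 31 days: 225 − 31 = 194 left.
July 2071 has 31 days: 194 − 31 = 163 left.
June 2071 has 30 days: 163 − 30 = 133 left.
May 2071 has 31 days: 133 − 31 = 102 left.
April 2071 has 30 days: 102 − 30 = 72 left.
March 2071 has 31 days: 72 − 31 = 41 left.
February 2071 has 28 days (2071 is not a leap year): 41 − 28 = 13 left.
January 2071 has 31 days; 31 − 13 = 18 → January 18, 2071.

January 18, 2071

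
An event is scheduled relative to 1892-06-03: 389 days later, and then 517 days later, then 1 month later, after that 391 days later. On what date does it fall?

January 21, 1896

Counting forward 389 days from June 3, 1892:
June has 30 days, so 30 − 3 = 27 days remain after June 3, 1892; 389 − 27 = 362 left.
July 1892 has 31 days: 362 − 31 = 331 left.
August 1892 has 31 days: 331 − 31 = 300 left.
September 1892 has 30 days: 300 − 30 = 270 left.
October 1892 has 31 days: 270 − 31 = 239 left.
November 1892 has 30 days: 239 − 30 = 209 left.
December 1892 has 31 days: 209 − 31 = 178 left.
January 1893 has 31 days: 178 − 31 = 147 left.
February 1893 has 28 days (1893 is not a leap year): 147 − 28 = 119 left.
March 1893 has 31 days: 119 − 31 = 88 left.
April 1893 has 30 days: 88 − 30 = 58 left.
May 1893 has 31 days: 58 − 31 = 27 left.
27 days into June 1893 → June 27, 1893.
Adding 517 days from June 27, 1893:
June has 30 days, so 30 − 27 = 3 days remain after June 27, 1893; 517 − 3 = 514 left.
July 1893 has 31 days: 514 − 31 = 483 left.
August 1893 has 31 days: 483 − 31 = 452 left.
September 1893 has 30 days: 452 − 30 = 422 left.
October 1893 has 31 days: 422 − 31 = 391 left.
November 1893 has 30 days: 391 − 30 = 361 left.
December 1893 has 31 days: 361 − 31 = 330 left.
January 1894 has 31 days: 330 − 31 = 299 left.
February 1894 has 28 days (1894 is not a leap year): 299 − 28 = 271 left.
March 1894 has 31 days: 271 − 31 = 240 left.
April 1894 has 30 days: 240 − 30 = 210 left.
May 1894 has 31 days: 210 − 31 = 179 left.
June 1894 has 30 days: 179 − 30 = 149 left.
July 1894 has 31 days: 149 − 31 = 118 left.
August 1894 has 31 days: 118 − 31 = 87 left.
September 1894 has 30 days: 87 − 30 = 57 left.
October 1894 has 31 days: 57 − 31 = 26 left.
26 days into November 1894 → November 26, 1894.
Advancing 1 month from November 26, 1894:
month 11 + 1 = 12 → December 1894.
Day 26 is valid in December, giving December 26, 1894.
Advancing 391 days from December 26, 1894:
December has 31 days, so 31 − 26 = 5 days remain after December 26, 1894; 391 − 5 = 386 left.
January 1895 has 31 days: 386 − 31 = 355 left.
February 1895 has 28 days (1895 is not a leap year): 355 − 28 = 327 left.
March 1895 has 31 days: 327 − 31 = 296 left.
April 1895 has 30 days: 296 − 30 = 266 left.
May 1895 has 31 days: 266 − 31 = 235 left.
June 1895 has 30 days: 235 − 30 = 205 left.
July 1895 has 31 days: 205 − 31 = 174 left.
August 1895 has 31 days: 174 − 31 = 143 left.
September 1895 has 30 days: 143 − 30 = 113 left.
October 1895 has 31 days: 113 − 31 = 82 left.
November 1895 has 30 days: 82 − 30 = 52 left.
December 1895 has 31 days: 52 − 31 = 21 left.
21 days into January 1896 → January 21, 1896.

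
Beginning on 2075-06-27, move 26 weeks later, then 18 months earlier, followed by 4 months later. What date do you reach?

October 26, 2074

Counting forward 26 weeks (= 182 days) from June 27, 2075:
June has 30 days, so 30 − 27 = 3 days remain after June 27, 2075; 182 − 3 = 179 left.
July 2075 has 31 days: 179 − 31 = 148 left.
August 2075 has 31 days: 148 − 31 = 117 left.
September 2075 has 30 days: 117 − 30 = 87 left.
October 2075 has 31 days: 87 − 31 = 56 left.
November 2075 has 30 days: 56 − 30 = 26 left.
26 days into December 2075 → December 26, 2075.
Going back 18 months from December 26, 2075:
month 12 − 18 = -6, which is month 6 of year 2074 → June 2074.
Day 26 is valid in June, giving June 26, 2074.
Adding 4 months from June 26, 2074:
month 6 + 4 = 10 → October 2074.
Day 26 is valid in October, giving October 26, 2074.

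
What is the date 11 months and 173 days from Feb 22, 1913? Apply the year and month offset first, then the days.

Counting forward 11 months and 173 days from February 22, 1913: first the month/year part, then the days.
month 2 + 11 = 13, which is month 1 of year 1914 → January 1914.
Day 22 is valid in January, giving January 22, 1914.
Now add 173 days from January 22, 1914.
January has 31 days, so 31 − 22 = 9 days remain after January 22, 1914; 173 − 9 = 164 left.
February 1914 has 28 days (1914 is not a leap year): 164 − 28 = 136 left.
March 1914 has 31 days: 136 − 31 = 105 left.
April 1914 has 30 days: 105 − 30 = 75 left.
May 1914 has 31 days: 75 − 31 = 44 left.
June 1914 has 30 days: 44 − 30 = 14 left.
14 days into July 1914 → July 14, 1914.

July 14, 1914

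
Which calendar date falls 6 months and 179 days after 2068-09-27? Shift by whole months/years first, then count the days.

September 22, 2069

Adding 6 months and 179 days from September 27, 2068: first the month/year part, then the days.
month 9 + 6 = 15, which is month 3 of year 2069 → March 2069.
Day 27 is valid in March, giving March 27, 2069.
Now add 179 days from March 27, 2069.
March has 31 days, so 31 − 27 = 4 days remain after March 27, 2069; 179 − 4 = 175 left.
April 2069 has 30 days: 175 − 30 = 145 left.
May 2069 has 31 days: 145 − 31 = 114 left.
June 2069 has 30 days: 114 − 30 = 84 left.
July 2069 has 31 days: 84 − 31 = 53 left.
August 2069 has 31 days: 53 − 31 = 22 left.
22 days into September 2069 → September 22, 2069.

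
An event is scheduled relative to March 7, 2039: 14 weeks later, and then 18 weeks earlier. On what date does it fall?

February 7, 2039

Advancing 14 weeks (= 98 days) from March 7, 2039:
March has 31 days, so 31 − 7 = 24 days remain after March 7, 2039; 98 − 24 = 74 left.
April 2039 has 30 days: 74 − 30 = 44 left.
May 2039 has 31 days: 44 − 31 = 13 left.
13 days into June 2039 → June 13, 2039.
Counting back 18 weeks (= 126 days) from June 13, 2039:
Going back 13 days from June 13, 2039 reaches the end of the previous month; 126 − 13 = 113 left.
May 2039 has 31 days: 113 − 31 = 82 left.
April 2039 has 30 days: 82 − 30 = 52 left.
March 2039 has 31 days: 52 − 31 = 21 left.
February 2039 has 28 days; 28 − 21 = 7 → February 7, 2039.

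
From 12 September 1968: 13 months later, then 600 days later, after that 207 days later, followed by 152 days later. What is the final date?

May 28, 1972

Counting forward 13 months from September 12, 1968:
month 9 + 13 = 22, which is month 10 of year 1969 → October 1969.
Day 12 is valid in October, giving October 12, 1969.
Counting forward 600 days from October 12, 1969:
October has 31 days, so 31 − 12 = 19 days remain after October 12, 1969; 600 − 19 = 581 left.
November 1969 has 30 days: 581 − 30 = 551 left.
December 1969 has 31 days: 551 − 31 = 520 left.
January 1970 has 31 days: 520 − 31 = 489 left.
February 1970 has 28 days (1970 is not a leap year): 489 − 28 = 461 left.
March 1970 has 31 days: 461 − 31 = 430 left.
April 1970 has 30 days: 430 − 30 = 400 left.
May 1970 has 31 days: 400 − 31 = 369 left.
June 1970 has 30 days: 369 − 30 = 339 left.
July 1970 has 31 days: 339 − 31 = 308 left.
August 1970 has 31 days: 308 − 31 = 277 left.
September 1970 has 30 days: 277 − 30 = 247 left.
October 1970 has 31 days: 247 − 31 = 216 left.
November 1970 has 30 days: 216 − 30 = 186 left.
December 1970 has 31 days: 186 − 31 = 155 left.
January 1971 has 31 days: 155 − 31 = 124 left.
February 1971 has 28 days (1971 is not a leap year): 124 − 28 = 96 left.
March 1971 has 31 days: 96 − 31 = 65 left.
April 1971 has 30 days: 65 − 30 = 35 left.
May 1971 has 31 days: 35 − 31 = 4 left.
4 days into June 1971 → June 4, 1971.
Advancing 207 days from June 4, 1971:
June has 30 days, so 30 − 4 = 26 days remain after June 4, 1971; 207 − 26 = 181 left.
July 1971 has 31 days: 181 − 31 = 150 left.
August 1971 has 31 days: 150 − 31 = 119 left.
September 1971 has 30 days: 119 − 30 = 89 left.
October 1971 has 31 days: 89 − 31 = 58 left.
November 1971 has 30 days: 58 − 30 = 28 left.
28 days into December 1971 → December 28, 1971.
Adding 152 days from December 28, 1971:
December has 31 days, so 31 − 28 = 3 days remain after December 28, 1971; 152 − 3 = 149 left.
January 1972 has 31 days: 149 − 31 = 118 left.
February 1972 has 29 days (1972 is a leap year): 118 − 29 = 89 left.
March 1972 has 31 days: 89 − 31 = 58 left.
April 1972 has 30 days: 58 − 30 = 28 left.
28 days into May 1972 → May 28, 1972.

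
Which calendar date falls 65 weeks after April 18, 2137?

Advancing 65 weeks = 455 days from April 18, 2137.
April has 30 days, so 30 − 18 = 12 days remain after April 18, 2137; 455 − 12 = 443 left.
May 2137 has 31 days: 443 − 31 = 412 left.
June 2137 has 30 days: 412 − 30 = 382 left.
July 2137 has 31 days: 382 − 31 = 351 left.
August 2137 has 31 days: 351 − 31 = 320 left.
September 2137 has 30 days: 320 − 30 = 290 left.
October 2137 has 31 days: 290 − 31 = 259 left.
November 2137 has 30 days: 259 − 30 = 229 left.
December 2137 has 31 days: 229 − 31 = 198 left.
January 2138 has 31 days: 198 − 31 = 167 left.
February 2138 has 28 days (2138 is not a leap year): 167 − 28 = 139 left.
March 2138 has 31 days: 139 − 31 = 108 left.
April 2138 has 30 days: 108 − 30 = 78 left.
May 2138 has 31 days: 78 − 31 = 47 left.
June 2138 has 30 days: 47 − 30 = 17 left.
17 days into July 2138 → July 17, 2138.

July 17, 2138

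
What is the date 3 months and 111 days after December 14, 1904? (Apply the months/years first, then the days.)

July 3, 1905

Adding 3 months and 111 days from December 14, 1904: first the month/year part, then the days.
month 12 + 3 = 15, which is month 3 of year 1905 → March 1905.
Day 14 is valid in March, giving March 14, 1905.
Now add 111 days from March 14, 1905.
March has 31 days, so 31 − 14 = 17 days remain after March 14, 1905; 111 − 17 = 94 left.
April 1905 has 30 days: 94 − 30 = 64 left.
May 1905 has 31 days: 64 − 31 = 33 left.
June 1905 has 30 days: 33 − 30 = 3 left.
3 days into July 1905 → July 3, 1905.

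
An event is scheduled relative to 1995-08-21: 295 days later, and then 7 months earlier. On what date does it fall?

Adding 295 days from August 21, 1995:
August has 31 days, so 31 − 21 = 10 days remain after August 21, 1995; 295 − 10 = 285 left.
September 1995 has 30 days: 285 − 30 = 255 left.
October 1995 has 31 days: 255 − 31 = 224 left.
November 1995 has 30 days: 224 − 30 = 194 left.
December 1995 has 31 days: 194 − 31 = 163 left.
January 1996 has 31 days: 163 − 31 = 132 left.
February 1996 has 29 days (1996 is a leap year): 132 − 29 = 103 left.
March 1996 has 31 days: 103 − 31 = 72 left.
April 1996 has 30 days: 72 − 30 = 42 left.
May 1996 has 31 days: 42 − 31 = 11 left.
11 days into June 1996 → June 11, 1996.
Subtracting 7 months from June 11, 1996:
month 6 − 7 = -1, which is month 11 of year 1995 → November 1995.
Day 11 is valid in November, giving November 11, 1995.

November 11, 1995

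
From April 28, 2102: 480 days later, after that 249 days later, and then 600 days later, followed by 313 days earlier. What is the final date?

Advancing 480 days from April 28, 2102:
April has 30 days, so 30 − 28 = 2 days remain after April 28, 2102; 480 − 2 = 478 left.
May 2102 has 31 days: 478 − 31 = 447 left.
June 2102 has 30 days: 447 − 30 = 417 left.
July 2102 has 31 days: 417 − 31 = 386 left.
August 2102 has 31 days: 386 − 31 = 355 left.
September 2102 has 30 days: 355 − 30 = 325 left.
October 2102 has 31 days: 325 − 31 = 294 left.
November 2102 has 30 days: 294 − 30 = 264 left.
December 2102 has 31 days: 264 − 31 = 233 left.
January 2103 has 31 days: 233 − 31 = 202 left.
February 2103 has 28 days (2103 is not a leap year): 202 − 28 = 174 left.
March 2103 has 31 days: 174 − 31 = 143 left.
April 2103 has 30 days: 143 − 30 = 113 left.
May 2103 has 31 days: 113 − 31 = 82 left.
June 2103 has 30 days: 82 − 30 = 52 left.
July 2103 has 31 days: 52 − 31 = 21 left.
21 days into August 2103 → August 21, 2103.
Counting forward 249 days from August 21, 2103:
August has 31 days, so 31 − 21 = 10 days remain after August 21, 2103; 249 − 10 = 239 left.
September 2103 has 30 days: 239 − 30 = 209 left.
October 2103 has 31 days: 209 − 31 = 178 left.
November 2103 has 30 days: 178 − 30 = 148 left.
December 2103 has 31 days: 148 − 31 = 117 left.
January 2104 has 31 days: 117 − 31 = 86 left.
February 2104 has 29 days (2104 is a leap year): 86 − 29 = 57 left.
March 2104 has 31 days: 57 − 31 = 26 left.
26 days into April 2104 → April 26, 2104.
Adding 600 days from April 26, 2104:
April has 30 days, so 30 − 26 = 4 days remain after April 26, 2104; 600 − 4 = 596 left.
May 2104 has 31 days: 596 − 31 = 565 left.
June 2104 has 30 days: 565 − 30 = 535 left.
July 2104 has 31 days: 535 − 31 = 504 left.
August 2104 has 31 days: 504 − 31 = 473 left.
September 2104 has 30 days: 473 − 30 = 443 left.
October 2104 has 31 days: 443 − 31 = 412 left.
November 2104 has 30 days: 412 − 30 = 382 left.
December 2104 has 31 days: 382 − 31 = 351 left.
January 2105 has 31 days: 351 − 31 = 320 left.
February 2105 has 28 days (2105 is not a leap year): 320 − 28 = 292 left.
March 2105 has 31 days: 292 − 31 = 261 left.
April 2105 has 30 days: 261 − 30 = 231 left.
May 2105 has 31 days: 231 − 31 = 200 left.
June 2105 has 30 days: 200 − 30 = 170 left.
July 2105 has 31 days: 170 − 31 = 139 left.
August 2105 has 31 days: 139 − 31 = 108 left.
September 2105 has 30 days: 108 − 30 = 78 left.
October 2105 has 31 days: 78 − 31 = 47 left.
November 2105 has 30 days: 47 − 30 = 17 left.
17 days into December 2105 → December 17, 2105.
Subtracting 313 days from December 17, 2105:
Going back 17 days from December 17, 2105 reaches the end of the previous month; 313 − 17 = 296 left.
November 2105 has 30 days: 296 − 30 = 266 left.
October 2105 has 31 days: 266 − 31 = 235 left.
September 2105 has 30 days: 235 − 30 = 205 left.
August 2105 has 31 days: 205 − 31 = 174 left.
July 2105 has 31 days: 174 − 31 = 143 left.
June 2105 has 30 days: 143 − 30 = 113 left.
May 2105 has 31 days: 113 − 31 = 82 left.
April 2105 has 30 days: 82 − 30 = 52 left.
March 2105 has 31 days: 52 − 31 = 21 left.
February 2105 has 28 days; 28 − 21 = 7 → February 7, 2105.

February 7, 2105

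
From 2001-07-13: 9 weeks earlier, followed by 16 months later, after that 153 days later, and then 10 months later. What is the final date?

Subtracting 9 weeks (= 63 days) from July 13, 2001:
Going back 13 days from July 13, 2001 reaches the end of the previous month; 63 − 13 = 50 left.
June 2001 has 30 days: 50 − 30 = 20 left.
May 2001 has 31 days; 31 − 20 = 11 → May 11, 2001.
Advancing 16 months from May 11, 2001:
month 5 + 16 = 21, which is month 9 of year 2002 → September 2002.
Day 11 is valid in September, giving September 11, 2002.
Adding 153 days from September 11, 2002:
September has 30 days, so 30 − 11 = 19 days remain after September 11, 2002; 153 − 19 = 134 left.
October 2002 has 31 days: 134 − 31 = 103 left.
November 2002 has 30 days: 103 − 30 = 73 left.
December 2002 has 31 days: 73 − 31 = 42 left.
January 2003 has 31 days: 42 − 31 = 11 left.
11 days into February 2003 → February 11, 2003.
Advancing 10 months from February 11, 2003:
month 2 + 10 = 12 → December 2003.
Day 11 is valid in December, giving December 11, 2003.

December 11, 2003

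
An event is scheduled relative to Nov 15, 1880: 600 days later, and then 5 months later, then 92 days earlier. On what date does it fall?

September 7, 1882

Counting forward 600 days from November 15, 1880:
November has 30 days, so 30 − 15 = 15 days remain after November 15, 1880; 600 − 15 = 585 left.
December 1880 has 31 days: 585 − 31 = 554 left.
January 1881 has 31 days: 554 − 31 = 523 left.
February 1881 has 28 days (1881 is not a leap year): 523 − 28 = 495 left.
March 1881 has 31 days: 495 − 31 = 464 left.
April 1881 has 30 days: 464 − 30 = 434 left.
May 1881 has 31 days: 434 − 31 = 403 left.
June 1881 has 30 days: 403 − 30 = 373 left.
July 1881 has 31 days: 373 − 31 = 342 left.
August 1881 has 31 days: 342 − 31 = 311 left.
September 1881 has 30 days: 311 − 30 = 281 left.
October 1881 has 31 days: 281 − 31 = 250 left.
November 1881 has 30 days: 250 − 30 = 220 left.
December 1881 has 31 days: 220 − 31 = 189 left.
January 1882 has 31 days: 189 − 31 = 158 left.
February 1882 has 28 days (1882 is not a leap year): 158 − 28 = 130 left.
March 1882 has 31 days: 130 − 31 = 99 left.
April 1882 has 30 days: 99 − 30 = 69 left.
May 1882 has 31 days: 69 − 31 = 38 left.
June 1882 has 30 days: 38 − 30 = 8 left.
8 days into July 1882 → July 8, 1882.
Counting forward 5 months from July 8, 1882:
month 7 + 5 = 12 → December 1882.
Day 8 is valid in December, giving December 8, 1882.
Going back 92 days from December 8, 1882:
Going back 8 days from December 8, 1882 reaches the end of the previous month; 92 − 8 = 84 left.
November 1882 has 30 days: 84 − 30 = 54 left.
October 1882 has 31 days: 54 − 31 = 23 left.
September 1882 has 30 days; 30 − 23 = 7 → September 7, 1882.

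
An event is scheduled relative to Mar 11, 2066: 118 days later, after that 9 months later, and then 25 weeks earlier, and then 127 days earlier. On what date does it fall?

June 9, 2066

Counting forward 118 days from March 11, 2066:
March has 31 days, so 31 − 11 = 20 days remain after March 11, 2066; 118 − 20 = 98 left.
April 2066 has 30 days: 98 − 30 = 68 left.
May 2066 has 31 days: 68 − 31 = 37 left.
June 2066 has 30 days: 37 − 30 = 7 left.
7 days into July 2066 → July 7, 2066.
Advancing 9 months from July 7, 2066:
month 7 + 9 = 16, which is month 4 of year 2067 → April 2067.
Day 7 is valid in April, giving April 7, 2067.
Subtracting 25 weeks (= 175 days) from April 7, 2067:
Going back 7 days from April 7, 2067 reaches the end of the previous month; 175 − 7 = 168 left.
March 2067 has 31 days: 168 − 31 = 137 left.
February 2067 has 28 days (2067 is not a leap year): 137 − 28 = 109 left.
January 2067 has 31 days: 109 − 31 = 78 left.
December 2066 has 31 days: 78 − 31 = 47 left.
November 2066 has 30 days: 47 − 30 = 17 left.
October 2066 has 31 days; 31 − 17 = 14 → October 14, 2066.
Subtracting 127 days from October 14, 2066:
Going back 14 days from October 14, 2066 reaches the end of the previous month; 127 − 14 = 113 left.
September 2066 has 30 days: 113 − 30 = 83 left.
August 2066 has 31 days: 83 − 31 = 52 left.
July 2066 has 31 days: 52 − 31 = 21 left.
June 2066 has 30 days; 30 − 21 = 9 → June 9, 2066.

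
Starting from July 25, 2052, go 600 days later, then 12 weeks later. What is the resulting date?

June 9, 2054

Counting forward 600 days from July 25, 2052:
July has 31 days, so 31 − 25 = 6 days remain after July 25, 2052; 600 − 6 = 594 left.
August 2052 has 31 days: 594 − 31 = 563 left.
September 2052 has 30 days: 563 − 30 = 533 left.
October 2052 has 31 days: 533 − 31 = 502 left.
November 2052 has 30 days: 502 − 30 = 472 left.
December 2052 has 31 days: 472 − 31 = 441 left.
January 2053 has 31 days: 441 − 31 = 410 left.
February 2053 has 28 days (2053 is not a leap year): 410 − 28 = 382 left.
March 2053 has 31 days: 382 − 31 = 351 left.
April 2053 has 30 days: 351 − 30 = 321 left.
May 2053 has 31 days: 321 − 31 = 290 left.
June 2053 has 30 days: 290 − 30 = 260 left.
July 2053 has 31 days: 260 − 31 = 229 left.
August 2053 has 31 days: 229 − 31 = 198 left.
September 2053 has 30 days: 198 − 30 = 168 left.
October 2053 has 31 days: 168 − 31 = 137 left.
November 2053 has 30 days: 137 − 30 = 107 left.
December 2053 has 31 days: 107 − 31 = 76 left.
January 2054 has 31 days: 76 − 31 = 45 left.
February 2054 has 28 days (2054 is not a leap year): 45 − 28 = 17 left.
17 days into March 2054 → March 17, 2054.
Counting forward 12 weeks (= 84 days) from March 17, 2054:
March has 31 days, so 31 − 17 = 14 days remain after March 17, 2054; 84 − 14 = 70 left.
April 2054 has 30 days: 70 − 30 = 40 left.
May 2054 has 31 days: 40 − 31 = 9 left.
9 days into June 2054 → June 9, 2054.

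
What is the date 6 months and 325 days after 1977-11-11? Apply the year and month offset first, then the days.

Advancing 6 months and 325 days from November 11, 1977: first the month/year part, then the days.
month 11 + 6 = 17, which is month 5 of year 1978 → May 1978.
Day 11 is valid in May, giving May 11, 1978.
Now add 325 days from May 11, 1978.
May has 31 days, so 31 − 11 = 20 days remain after May 11, 1978; 325 − 20 = 305 left.
June 1978 has 30 days: 305 − 30 = 275 left.
July 1978 has 31 days: 275 − 31 = 244 left.
August 1978 has 31 days: 244 − 31 = 213 left.
September 1978 has 30 days: 213 − 30 = 183 left.
October 1978 has 31 days: 183 − 31 = 152 left.
November 1978 has 30 days: 152 − 30 = 122 left.
December 1978 has 31 days: 122 − 31 = 91 left.
January 1979 has 31 days: 91 − 31 = 60 left.
February 1979 has 28 days (1979 is not a leap year): 60 − 28 = 32 left.
March 1979 has 31 days: 32 − 31 = 1 left.
1 day into April 1979 → April 1, 1979.

April 1, 1979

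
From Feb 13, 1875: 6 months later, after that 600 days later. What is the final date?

Counting forward 6 months from February 13, 1875:
month 2 + 6 = 8 → August 1875.
Day 13 is valid in August, giving August 13, 1875.
Counting forward 600 days from August 13, 1875:
August has 31 days, so 31 − 13 = 18 days remain after August 13, 1875; 600 − 18 = 582 left.
September 1875 has 30 days: 582 − 30 = 552 left.
October 1875 has 31 days: 552 − 31 = 521 left.
November 1875 has 30 days: 521 − 30 = 491 left.
December 1875 has 31 days: 491 − 31 = 460 left.
January 1876 has 31 days: 460 − 31 = 429 left.
February 1876 has 29 days (1876 is a leap year): 429 − 29 = 400 left.
March 1876 has 31 days: 400 − 31 = 369 left.
April 1876 has 30 days: 369 − 30 = 339 left.
May 1876 has 31 days: 339 − 31 = 308 left.
June 1876 has 30 days: 308 − 30 = 278 left.
July 1876 has 31 days: 278 − 31 = 247 left.
August 1876 has 31 days: 247 − 31 = 216 left.
September 1876 has 30 days: 216 − 30 = 186 left.
October 1876 has 31 days: 186 − 31 = 155 left.
November 1876 has 30 days: 155 − 30 = 125 left.
December 1876 has 31 days: 125 − 31 = 94 left.
January 1877 has 31 days: 94 − 31 = 63 left.
February 1877 has 28 days (1877 is not a leap year): 63 − 28 = 35 left.
March 1877 has 31 days: 35 − 31 = 4 left.
4 days into April 1877 → April 4, 1877.

April 4, 1877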